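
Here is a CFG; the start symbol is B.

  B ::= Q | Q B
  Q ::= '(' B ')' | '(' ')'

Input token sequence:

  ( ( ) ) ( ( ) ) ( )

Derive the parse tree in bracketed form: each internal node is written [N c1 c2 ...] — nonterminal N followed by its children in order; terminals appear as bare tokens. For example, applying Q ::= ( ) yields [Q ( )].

[B [Q ( [B [Q ( )]] )] [B [Q ( [B [Q ( )]] )] [B [Q ( )]]]]

B
Q B
( B ) B
( Q ) B
( ( ) ) B
( ( ) ) Q B
( ( ) ) ( B ) B
( ( ) ) ( Q ) B
( ( ) ) ( ( ) ) B
( ( ) ) ( ( ) ) Q
( ( ) ) ( ( ) ) ( )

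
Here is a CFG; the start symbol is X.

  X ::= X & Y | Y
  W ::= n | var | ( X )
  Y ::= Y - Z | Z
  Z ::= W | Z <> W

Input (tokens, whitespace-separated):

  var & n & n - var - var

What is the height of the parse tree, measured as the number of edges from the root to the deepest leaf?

[X [X [X [Y [Z [W var]]]] & [Y [Z [W n]]]] & [Y [Y [Y [Z [W n]]] - [Z [W var]]] - [Z [W var]]]]

6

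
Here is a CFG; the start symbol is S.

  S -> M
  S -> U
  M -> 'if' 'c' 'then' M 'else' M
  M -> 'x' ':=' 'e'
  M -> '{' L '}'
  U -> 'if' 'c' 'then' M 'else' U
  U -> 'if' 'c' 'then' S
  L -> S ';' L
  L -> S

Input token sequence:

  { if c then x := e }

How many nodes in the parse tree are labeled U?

[S [M { [L [S [U if c then [S [M x := e]]]]] }]]

1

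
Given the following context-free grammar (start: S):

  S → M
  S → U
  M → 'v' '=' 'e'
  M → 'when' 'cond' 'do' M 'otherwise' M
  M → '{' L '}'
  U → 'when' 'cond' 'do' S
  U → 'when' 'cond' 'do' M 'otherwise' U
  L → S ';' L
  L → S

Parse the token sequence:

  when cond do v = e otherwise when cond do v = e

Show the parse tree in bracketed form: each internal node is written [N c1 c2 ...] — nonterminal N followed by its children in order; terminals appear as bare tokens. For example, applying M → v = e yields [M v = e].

S
U
when cond do M otherwise U
when cond do v = e otherwise U
when cond do v = e otherwise when cond do S
when cond do v = e otherwise when cond do M
when cond do v = e otherwise when cond do v = e

[S [U when cond do [M v = e] otherwise [U when cond do [S [M v = e]]]]]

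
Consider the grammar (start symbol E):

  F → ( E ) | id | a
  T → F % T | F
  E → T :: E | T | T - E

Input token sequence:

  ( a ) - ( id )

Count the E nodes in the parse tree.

4

[E [T [F ( [E [T [F a]]] )]] - [E [T [F ( [E [T [F id]]] )]]]]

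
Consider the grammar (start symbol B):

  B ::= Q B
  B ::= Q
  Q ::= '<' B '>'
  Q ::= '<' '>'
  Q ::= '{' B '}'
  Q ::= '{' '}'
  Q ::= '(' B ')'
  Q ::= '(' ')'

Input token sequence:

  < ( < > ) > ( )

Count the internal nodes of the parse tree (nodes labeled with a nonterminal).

[B [Q < [B [Q ( [B [Q < >]] )]] >] [B [Q ( )]]]

8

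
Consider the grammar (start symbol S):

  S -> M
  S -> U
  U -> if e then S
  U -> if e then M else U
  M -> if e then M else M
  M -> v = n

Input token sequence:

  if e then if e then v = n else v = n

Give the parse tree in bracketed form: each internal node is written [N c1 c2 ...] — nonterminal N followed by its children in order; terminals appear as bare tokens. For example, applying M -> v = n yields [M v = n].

S
U
if e then S
if e then M
if e then if e then M else M
if e then if e then v = n else M
if e then if e then v = n else v = n

[S [U if e then [S [M if e then [M v = n] else [M v = n]]]]]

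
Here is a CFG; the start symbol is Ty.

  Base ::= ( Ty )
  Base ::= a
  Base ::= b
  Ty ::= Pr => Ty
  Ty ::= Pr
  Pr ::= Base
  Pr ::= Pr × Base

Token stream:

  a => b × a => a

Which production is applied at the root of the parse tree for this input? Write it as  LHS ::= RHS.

Ty ::= Pr => Ty

[Ty [Pr [Base a]] => [Ty [Pr [Pr [Base b]] × [Base a]] => [Ty [Pr [Base a]]]]]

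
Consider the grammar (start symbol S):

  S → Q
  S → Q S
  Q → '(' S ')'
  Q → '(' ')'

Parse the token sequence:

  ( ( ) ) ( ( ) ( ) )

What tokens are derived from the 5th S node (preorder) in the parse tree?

[S [Q ( [S [Q ( )]] )] [S [Q ( [S [Q ( )] [S [Q ( )]]] )]]]

( )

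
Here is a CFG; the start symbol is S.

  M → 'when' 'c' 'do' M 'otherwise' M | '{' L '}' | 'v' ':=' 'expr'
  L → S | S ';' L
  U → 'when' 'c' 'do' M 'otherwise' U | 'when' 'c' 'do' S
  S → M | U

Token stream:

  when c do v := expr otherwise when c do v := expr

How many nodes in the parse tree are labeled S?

2

[S [U when c do [M v := expr] otherwise [U when c do [S [M v := expr]]]]]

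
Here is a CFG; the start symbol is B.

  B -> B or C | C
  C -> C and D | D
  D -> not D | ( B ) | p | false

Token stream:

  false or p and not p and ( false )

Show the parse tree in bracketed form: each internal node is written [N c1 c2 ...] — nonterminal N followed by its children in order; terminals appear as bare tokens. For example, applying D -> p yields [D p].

B
B or C
C or C
D or C
false or C
false or C and D
false or C and D and D
false or D and D and D
false or p and D and D
false or p and not D and D
false or p and not p and D
false or p and not p and ( B )
false or p and not p and ( C )
false or p and not p and ( D )
false or p and not p and ( false )

[B [B [C [D false]]] or [C [C [C [D p]] and [D not [D p]]] and [D ( [B [C [D false]]] )]]]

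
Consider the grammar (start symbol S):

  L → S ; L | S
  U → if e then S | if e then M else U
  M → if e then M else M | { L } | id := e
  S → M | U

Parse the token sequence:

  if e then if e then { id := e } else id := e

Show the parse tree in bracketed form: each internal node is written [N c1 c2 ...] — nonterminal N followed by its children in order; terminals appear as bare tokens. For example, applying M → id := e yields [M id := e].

S
U
if e then S
if e then M
if e then if e then M else M
if e then if e then { L } else M
if e then if e then { S } else M
if e then if e then { M } else M
if e then if e then { id := e } else M
if e then if e then { id := e } else id := e

[S [U if e then [S [M if e then [M { [L [S [M id := e]]] }] else [M id := e]]]]]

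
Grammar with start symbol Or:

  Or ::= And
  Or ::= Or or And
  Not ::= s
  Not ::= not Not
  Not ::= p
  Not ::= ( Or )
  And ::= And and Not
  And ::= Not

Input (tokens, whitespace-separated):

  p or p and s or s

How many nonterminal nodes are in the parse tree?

[Or [Or [Or [And [Not p]]] or [And [And [Not p]] and [Not s]]] or [And [Not s]]]

11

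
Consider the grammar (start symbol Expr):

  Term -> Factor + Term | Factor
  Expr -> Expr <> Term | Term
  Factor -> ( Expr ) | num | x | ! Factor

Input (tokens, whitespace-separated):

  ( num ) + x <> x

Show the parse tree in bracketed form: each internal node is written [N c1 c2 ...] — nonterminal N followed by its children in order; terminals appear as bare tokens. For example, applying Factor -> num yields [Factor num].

[Expr [Expr [Term [Factor ( [Expr [Term [Factor num]]] )] + [Term [Factor x]]]] <> [Term [Factor x]]]

Expr
Expr <> Term
Term <> Term
Factor + Term <> Term
( Expr ) + Term <> Term
( Term ) + Term <> Term
( Factor ) + Term <> Term
( num ) + Term <> Term
( num ) + Factor <> Term
( num ) + x <> Term
( num ) + x <> Factor
( num ) + x <> x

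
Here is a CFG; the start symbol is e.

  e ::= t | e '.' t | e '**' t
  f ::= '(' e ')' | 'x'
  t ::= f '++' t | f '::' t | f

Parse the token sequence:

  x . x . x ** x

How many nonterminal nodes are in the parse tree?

12

[e [e [e [e [t [f x]]] . [t [f x]]] . [t [f x]]] ** [t [f x]]]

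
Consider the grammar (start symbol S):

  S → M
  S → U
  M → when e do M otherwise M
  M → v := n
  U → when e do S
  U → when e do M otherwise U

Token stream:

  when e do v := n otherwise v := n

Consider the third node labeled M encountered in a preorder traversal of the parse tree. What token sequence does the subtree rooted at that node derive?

[S [M when e do [M v := n] otherwise [M v := n]]]

v := n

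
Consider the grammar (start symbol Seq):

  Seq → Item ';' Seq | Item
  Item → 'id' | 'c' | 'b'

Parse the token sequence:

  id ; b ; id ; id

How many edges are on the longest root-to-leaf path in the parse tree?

5

[Seq [Item id] ; [Seq [Item b] ; [Seq [Item id] ; [Seq [Item id]]]]]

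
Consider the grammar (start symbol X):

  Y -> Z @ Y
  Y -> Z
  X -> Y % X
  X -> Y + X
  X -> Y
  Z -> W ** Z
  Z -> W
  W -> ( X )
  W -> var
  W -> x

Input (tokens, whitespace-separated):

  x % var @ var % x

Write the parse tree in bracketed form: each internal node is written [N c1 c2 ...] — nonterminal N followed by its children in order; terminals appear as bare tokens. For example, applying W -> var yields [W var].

[X [Y [Z [W x]]] % [X [Y [Z [W var]] @ [Y [Z [W var]]]] % [X [Y [Z [W x]]]]]]

X
Y % X
Z % X
W % X
x % X
x % Y % X
x % Z @ Y % X
x % W @ Y % X
x % var @ Y % X
x % var @ Z % X
x % var @ W % X
x % var @ var % X
x % var @ var % Y
x % var @ var % Z
x % var @ var % W
x % var @ var % x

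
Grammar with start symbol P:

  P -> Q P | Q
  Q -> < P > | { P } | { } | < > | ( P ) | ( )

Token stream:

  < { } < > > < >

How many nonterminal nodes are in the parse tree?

8

[P [Q < [P [Q { }] [P [Q < >]]] >] [P [Q < >]]]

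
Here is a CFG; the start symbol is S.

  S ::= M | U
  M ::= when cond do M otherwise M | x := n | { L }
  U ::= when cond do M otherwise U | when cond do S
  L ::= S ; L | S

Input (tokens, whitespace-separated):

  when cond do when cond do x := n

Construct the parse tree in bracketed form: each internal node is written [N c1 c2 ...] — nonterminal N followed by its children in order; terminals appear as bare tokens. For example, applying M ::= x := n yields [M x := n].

[S [U when cond do [S [U when cond do [S [M x := n]]]]]]

S
U
when cond do S
when cond do U
when cond do when cond do S
when cond do when cond do M
when cond do when cond do x := n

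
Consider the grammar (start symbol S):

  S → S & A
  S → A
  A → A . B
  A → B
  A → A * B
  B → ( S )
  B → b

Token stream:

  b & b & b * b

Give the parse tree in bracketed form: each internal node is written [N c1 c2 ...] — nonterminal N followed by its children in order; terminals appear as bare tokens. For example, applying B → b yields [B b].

[S [S [S [A [B b]]] & [A [B b]]] & [A [A [B b]] * [B b]]]

S
S & A
S & A & A
A & A & A
B & A & A
b & A & A
b & B & A
b & b & A
b & b & A * B
b & b & B * B
b & b & b * B
b & b & b * b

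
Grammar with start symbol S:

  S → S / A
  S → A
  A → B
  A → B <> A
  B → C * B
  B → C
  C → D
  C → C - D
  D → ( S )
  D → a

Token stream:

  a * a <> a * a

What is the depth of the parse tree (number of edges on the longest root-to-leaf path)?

7

[S [A [B [C [D a]] * [B [C [D a]]]] <> [A [B [C [D a]] * [B [C [D a]]]]]]]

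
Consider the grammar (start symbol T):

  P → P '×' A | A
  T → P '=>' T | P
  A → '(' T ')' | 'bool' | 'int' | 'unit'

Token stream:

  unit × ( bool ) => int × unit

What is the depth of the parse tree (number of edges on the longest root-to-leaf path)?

[T [P [P [A unit]] × [A ( [T [P [A bool]]] )]] => [T [P [P [A int]] × [A unit]]]]

6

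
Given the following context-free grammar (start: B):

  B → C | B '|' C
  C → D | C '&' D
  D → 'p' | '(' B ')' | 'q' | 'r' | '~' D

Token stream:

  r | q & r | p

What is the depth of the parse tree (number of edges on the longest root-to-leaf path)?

[B [B [B [C [D r]]] | [C [C [D q]] & [D r]]] | [C [D p]]]

5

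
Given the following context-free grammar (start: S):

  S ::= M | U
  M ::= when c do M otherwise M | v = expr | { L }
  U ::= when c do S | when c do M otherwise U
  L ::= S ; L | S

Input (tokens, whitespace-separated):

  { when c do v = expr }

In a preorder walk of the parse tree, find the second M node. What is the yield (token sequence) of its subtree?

[S [M { [L [S [U when c do [S [M v = expr]]]]] }]]

v = expr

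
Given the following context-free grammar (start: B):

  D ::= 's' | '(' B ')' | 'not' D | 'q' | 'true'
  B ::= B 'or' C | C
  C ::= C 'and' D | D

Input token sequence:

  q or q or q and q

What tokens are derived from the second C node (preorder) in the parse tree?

q

[B [B [B [C [D q]]] or [C [D q]]] or [C [C [D q]] and [D q]]]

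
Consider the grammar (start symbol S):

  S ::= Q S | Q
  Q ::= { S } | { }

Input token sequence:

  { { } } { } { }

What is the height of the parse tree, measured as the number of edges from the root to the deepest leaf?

[S [Q { [S [Q { }]] }] [S [Q { }] [S [Q { }]]]]

4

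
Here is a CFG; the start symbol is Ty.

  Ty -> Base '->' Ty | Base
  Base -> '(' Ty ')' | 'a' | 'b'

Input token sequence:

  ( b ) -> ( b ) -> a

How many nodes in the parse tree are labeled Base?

[Ty [Base ( [Ty [Base b]] )] -> [Ty [Base ( [Ty [Base b]] )] -> [Ty [Base a]]]]

5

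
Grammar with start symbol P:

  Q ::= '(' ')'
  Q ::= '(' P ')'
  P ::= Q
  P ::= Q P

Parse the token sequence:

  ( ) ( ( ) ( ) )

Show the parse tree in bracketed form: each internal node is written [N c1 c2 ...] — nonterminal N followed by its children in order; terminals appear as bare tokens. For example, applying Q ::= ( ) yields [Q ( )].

[P [Q ( )] [P [Q ( [P [Q ( )] [P [Q ( )]]] )]]]

P
Q P
( ) P
( ) Q
( ) ( P )
( ) ( Q P )
( ) ( ( ) P )
( ) ( ( ) Q )
( ) ( ( ) ( ) )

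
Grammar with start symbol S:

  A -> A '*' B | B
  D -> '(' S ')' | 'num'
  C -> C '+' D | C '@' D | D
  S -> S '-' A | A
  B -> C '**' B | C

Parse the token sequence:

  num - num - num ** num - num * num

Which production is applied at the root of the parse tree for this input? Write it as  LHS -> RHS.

S -> S '-' A

[S [S [S [S [A [B [C [D num]]]]] - [A [B [C [D num]]]]] - [A [B [C [D num]] ** [B [C [D num]]]]]] - [A [A [B [C [D num]]]] * [B [C [D num]]]]]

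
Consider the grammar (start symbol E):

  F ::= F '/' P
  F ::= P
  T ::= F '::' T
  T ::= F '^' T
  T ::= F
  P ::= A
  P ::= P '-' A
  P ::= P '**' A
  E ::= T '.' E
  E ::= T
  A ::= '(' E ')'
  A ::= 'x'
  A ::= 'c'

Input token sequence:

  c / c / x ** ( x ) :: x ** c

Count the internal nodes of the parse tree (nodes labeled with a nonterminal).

24

[E [T [F [F [F [P [A c]]] / [P [A c]]] / [P [P [A x]] ** [A ( [E [T [F [P [A x]]]]] )]]] :: [T [F [P [P [A x]] ** [A c]]]]]]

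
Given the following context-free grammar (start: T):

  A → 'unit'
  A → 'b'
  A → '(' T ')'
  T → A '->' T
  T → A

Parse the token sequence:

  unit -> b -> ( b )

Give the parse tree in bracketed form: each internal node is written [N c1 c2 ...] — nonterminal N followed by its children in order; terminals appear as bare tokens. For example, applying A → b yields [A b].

[T [A unit] -> [T [A b] -> [T [A ( [T [A b]] )]]]]

T
A -> T
unit -> T
unit -> A -> T
unit -> b -> T
unit -> b -> A
unit -> b -> ( T )
unit -> b -> ( A )
unit -> b -> ( b )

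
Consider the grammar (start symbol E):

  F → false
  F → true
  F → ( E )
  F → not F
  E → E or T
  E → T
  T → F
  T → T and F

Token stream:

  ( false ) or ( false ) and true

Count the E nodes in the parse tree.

4

[E [E [T [F ( [E [T [F false]]] )]]] or [T [T [F ( [E [T [F false]]] )]] and [F true]]]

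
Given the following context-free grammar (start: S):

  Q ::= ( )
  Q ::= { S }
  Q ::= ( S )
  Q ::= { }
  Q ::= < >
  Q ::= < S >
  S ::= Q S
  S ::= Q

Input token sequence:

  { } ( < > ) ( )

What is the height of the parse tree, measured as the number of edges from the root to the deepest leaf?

5

[S [Q { }] [S [Q ( [S [Q < >]] )] [S [Q ( )]]]]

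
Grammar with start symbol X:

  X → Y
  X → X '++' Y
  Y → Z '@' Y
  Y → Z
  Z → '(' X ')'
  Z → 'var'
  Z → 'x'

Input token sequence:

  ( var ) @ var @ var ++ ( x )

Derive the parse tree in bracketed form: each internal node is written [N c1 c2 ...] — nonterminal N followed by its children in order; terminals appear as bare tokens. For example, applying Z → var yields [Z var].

X
X ++ Y
Y ++ Y
Z @ Y ++ Y
( X ) @ Y ++ Y
( Y ) @ Y ++ Y
( Z ) @ Y ++ Y
( var ) @ Y ++ Y
( var ) @ Z @ Y ++ Y
( var ) @ var @ Y ++ Y
( var ) @ var @ Z ++ Y
( var ) @ var @ var ++ Y
( var ) @ var @ var ++ Z
( var ) @ var @ var ++ ( X )
( var ) @ var @ var ++ ( Y )
( var ) @ var @ var ++ ( Z )
( var ) @ var @ var ++ ( x )

[X [X [Y [Z ( [X [Y [Z var]]] )] @ [Y [Z var] @ [Y [Z var]]]]] ++ [Y [Z ( [X [Y [Z x]]] )]]]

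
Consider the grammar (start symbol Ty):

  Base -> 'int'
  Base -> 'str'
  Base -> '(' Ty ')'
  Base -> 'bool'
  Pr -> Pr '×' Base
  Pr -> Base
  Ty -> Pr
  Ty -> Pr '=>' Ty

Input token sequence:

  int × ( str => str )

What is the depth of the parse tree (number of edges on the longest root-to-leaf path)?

7

[Ty [Pr [Pr [Base int]] × [Base ( [Ty [Pr [Base str]] => [Ty [Pr [Base str]]]] )]]]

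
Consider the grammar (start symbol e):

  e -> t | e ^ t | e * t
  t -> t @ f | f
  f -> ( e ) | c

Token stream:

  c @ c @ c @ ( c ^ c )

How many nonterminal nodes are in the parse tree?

15

[e [t [t [t [t [f c]] @ [f c]] @ [f c]] @ [f ( [e [e [t [f c]]] ^ [t [f c]]] )]]]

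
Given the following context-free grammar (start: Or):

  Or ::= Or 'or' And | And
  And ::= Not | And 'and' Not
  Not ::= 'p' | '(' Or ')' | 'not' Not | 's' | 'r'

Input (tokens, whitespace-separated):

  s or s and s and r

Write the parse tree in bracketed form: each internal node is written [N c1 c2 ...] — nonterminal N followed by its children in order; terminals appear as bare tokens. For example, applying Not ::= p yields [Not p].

Or
Or or And
And or And
Not or And
s or And
s or And and Not
s or And and Not and Not
s or Not and Not and Not
s or s and Not and Not
s or s and s and Not
s or s and s and r

[Or [Or [And [Not s]]] or [And [And [And [Not s]] and [Not s]] and [Not r]]]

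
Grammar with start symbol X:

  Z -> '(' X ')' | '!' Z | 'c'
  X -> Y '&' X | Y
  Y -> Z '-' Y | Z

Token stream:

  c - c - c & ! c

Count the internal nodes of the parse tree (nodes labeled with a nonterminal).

11

[X [Y [Z c] - [Y [Z c] - [Y [Z c]]]] & [X [Y [Z ! [Z c]]]]]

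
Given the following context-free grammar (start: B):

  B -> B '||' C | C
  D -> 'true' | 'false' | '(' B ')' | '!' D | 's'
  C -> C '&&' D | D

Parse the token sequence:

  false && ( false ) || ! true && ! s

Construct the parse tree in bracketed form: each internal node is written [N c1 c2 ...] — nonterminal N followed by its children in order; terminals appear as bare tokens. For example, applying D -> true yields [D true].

B
B || C
C || C
C && D || C
D && D || C
false && D || C
false && ( B ) || C
false && ( C ) || C
false && ( D ) || C
false && ( false ) || C
false && ( false ) || C && D
false && ( false ) || D && D
false && ( false ) || ! D && D
false && ( false ) || ! true && D
false && ( false ) || ! true && ! D
false && ( false ) || ! true && ! s

[B [B [C [C [D false]] && [D ( [B [C [D false]]] )]]] || [C [C [D ! [D true]]] && [D ! [D s]]]]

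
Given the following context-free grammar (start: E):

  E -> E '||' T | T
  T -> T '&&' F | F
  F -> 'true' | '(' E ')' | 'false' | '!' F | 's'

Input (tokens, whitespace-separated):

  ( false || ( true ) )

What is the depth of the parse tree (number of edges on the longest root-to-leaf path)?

[E [T [F ( [E [E [T [F false]]] || [T [F ( [E [T [F true]]] )]]] )]]]

9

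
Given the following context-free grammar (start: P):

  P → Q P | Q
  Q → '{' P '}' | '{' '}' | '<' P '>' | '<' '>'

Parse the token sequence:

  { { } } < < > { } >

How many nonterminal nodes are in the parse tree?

[P [Q { [P [Q { }]] }] [P [Q < [P [Q < >] [P [Q { }]]] >]]]

10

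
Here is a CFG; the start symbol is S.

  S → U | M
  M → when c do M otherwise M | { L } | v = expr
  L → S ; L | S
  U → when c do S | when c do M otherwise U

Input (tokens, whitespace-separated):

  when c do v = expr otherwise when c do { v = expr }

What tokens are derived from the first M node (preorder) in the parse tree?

v = expr

[S [U when c do [M v = expr] otherwise [U when c do [S [M { [L [S [M v = expr]]] }]]]]]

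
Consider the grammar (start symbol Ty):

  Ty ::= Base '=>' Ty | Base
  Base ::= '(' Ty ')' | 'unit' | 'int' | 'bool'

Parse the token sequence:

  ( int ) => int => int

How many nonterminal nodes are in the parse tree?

8

[Ty [Base ( [Ty [Base int]] )] => [Ty [Base int] => [Ty [Base int]]]]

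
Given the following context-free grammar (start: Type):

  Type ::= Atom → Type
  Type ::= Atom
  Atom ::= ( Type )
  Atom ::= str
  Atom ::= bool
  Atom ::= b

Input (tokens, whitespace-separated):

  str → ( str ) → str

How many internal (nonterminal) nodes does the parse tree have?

[Type [Atom str] → [Type [Atom ( [Type [Atom str]] )] → [Type [Atom str]]]]

8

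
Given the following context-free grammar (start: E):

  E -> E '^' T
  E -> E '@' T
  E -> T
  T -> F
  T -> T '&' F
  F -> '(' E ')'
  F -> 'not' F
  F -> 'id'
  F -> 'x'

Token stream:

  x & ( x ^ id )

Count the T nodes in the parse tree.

4

[E [T [T [F x]] & [F ( [E [E [T [F x]]] ^ [T [F id]]] )]]]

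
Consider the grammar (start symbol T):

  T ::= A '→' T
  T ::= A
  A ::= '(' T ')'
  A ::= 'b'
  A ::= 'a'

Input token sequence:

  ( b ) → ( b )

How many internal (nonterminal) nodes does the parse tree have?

[T [A ( [T [A b]] )] → [T [A ( [T [A b]] )]]]

8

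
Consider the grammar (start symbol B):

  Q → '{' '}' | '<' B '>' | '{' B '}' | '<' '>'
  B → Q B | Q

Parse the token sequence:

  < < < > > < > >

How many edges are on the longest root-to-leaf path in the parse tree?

[B [Q < [B [Q < [B [Q < >]] >] [B [Q < >]]] >]]

6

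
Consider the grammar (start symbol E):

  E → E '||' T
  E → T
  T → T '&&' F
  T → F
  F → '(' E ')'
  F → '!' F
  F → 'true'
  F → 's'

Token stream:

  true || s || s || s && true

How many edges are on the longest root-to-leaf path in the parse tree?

6

[E [E [E [E [T [F true]]] || [T [F s]]] || [T [F s]]] || [T [T [F s]] && [F true]]]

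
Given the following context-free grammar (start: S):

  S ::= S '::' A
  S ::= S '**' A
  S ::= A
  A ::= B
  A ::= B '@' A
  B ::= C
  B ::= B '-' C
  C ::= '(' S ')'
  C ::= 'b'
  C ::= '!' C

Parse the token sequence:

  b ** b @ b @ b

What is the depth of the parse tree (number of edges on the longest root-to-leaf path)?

[S [S [A [B [C b]]]] ** [A [B [C b]] @ [A [B [C b]] @ [A [B [C b]]]]]]

6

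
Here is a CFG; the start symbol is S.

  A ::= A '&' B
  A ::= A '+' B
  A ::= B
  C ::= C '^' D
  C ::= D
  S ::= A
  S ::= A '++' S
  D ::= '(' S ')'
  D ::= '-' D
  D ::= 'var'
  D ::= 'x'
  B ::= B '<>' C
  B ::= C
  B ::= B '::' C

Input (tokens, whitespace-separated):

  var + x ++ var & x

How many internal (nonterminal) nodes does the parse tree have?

[S [A [A [B [C [D var]]]] + [B [C [D x]]]] ++ [S [A [A [B [C [D var]]]] & [B [C [D x]]]]]]

18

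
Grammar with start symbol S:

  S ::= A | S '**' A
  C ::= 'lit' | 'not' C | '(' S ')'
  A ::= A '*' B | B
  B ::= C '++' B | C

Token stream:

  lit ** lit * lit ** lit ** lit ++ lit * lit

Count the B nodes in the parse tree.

[S [S [S [S [A [B [C lit]]]] ** [A [A [B [C lit]]] * [B [C lit]]]] ** [A [B [C lit]]]] ** [A [A [B [C lit] ++ [B [C lit]]]] * [B [C lit]]]]

7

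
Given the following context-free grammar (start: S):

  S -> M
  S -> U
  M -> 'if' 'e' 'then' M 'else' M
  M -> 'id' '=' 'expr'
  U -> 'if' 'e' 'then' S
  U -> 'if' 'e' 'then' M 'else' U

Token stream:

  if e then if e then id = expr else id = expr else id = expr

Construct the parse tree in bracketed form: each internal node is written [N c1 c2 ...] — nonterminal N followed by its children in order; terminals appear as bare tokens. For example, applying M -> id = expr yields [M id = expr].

[S [M if e then [M if e then [M id = expr] else [M id = expr]] else [M id = expr]]]

S
M
if e then M else M
if e then if e then M else M else M
if e then if e then id = expr else M else M
if e then if e then id = expr else id = expr else M
if e then if e then id = expr else id = expr else id = expr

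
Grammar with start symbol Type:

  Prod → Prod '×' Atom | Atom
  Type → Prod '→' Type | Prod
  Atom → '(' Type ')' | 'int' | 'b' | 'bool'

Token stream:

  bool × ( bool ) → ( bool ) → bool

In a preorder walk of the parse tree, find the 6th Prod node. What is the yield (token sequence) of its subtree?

[Type [Prod [Prod [Atom bool]] × [Atom ( [Type [Prod [Atom bool]]] )]] → [Type [Prod [Atom ( [Type [Prod [Atom bool]]] )]] → [Type [Prod [Atom bool]]]]]

bool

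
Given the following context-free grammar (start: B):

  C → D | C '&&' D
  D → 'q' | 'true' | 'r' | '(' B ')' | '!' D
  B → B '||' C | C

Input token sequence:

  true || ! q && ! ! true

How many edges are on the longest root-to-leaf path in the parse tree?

[B [B [C [D true]]] || [C [C [D ! [D q]]] && [D ! [D ! [D true]]]]]

5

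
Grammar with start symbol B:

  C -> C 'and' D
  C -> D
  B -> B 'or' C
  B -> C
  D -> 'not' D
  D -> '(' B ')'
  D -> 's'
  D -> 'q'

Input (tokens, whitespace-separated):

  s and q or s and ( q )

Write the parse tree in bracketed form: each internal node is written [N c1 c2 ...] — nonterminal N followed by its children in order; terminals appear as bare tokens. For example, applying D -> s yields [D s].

[B [B [C [C [D s]] and [D q]]] or [C [C [D s]] and [D ( [B [C [D q]]] )]]]

B
B or C
C or C
C and D or C
D and D or C
s and D or C
s and q or C
s and q or C and D
s and q or D and D
s and q or s and D
s and q or s and ( B )
s and q or s and ( C )
s and q or s and ( D )
s and q or s and ( q )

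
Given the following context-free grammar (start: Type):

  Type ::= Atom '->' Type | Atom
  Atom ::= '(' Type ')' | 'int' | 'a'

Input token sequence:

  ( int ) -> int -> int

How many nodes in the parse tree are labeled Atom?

[Type [Atom ( [Type [Atom int]] )] -> [Type [Atom int] -> [Type [Atom int]]]]

4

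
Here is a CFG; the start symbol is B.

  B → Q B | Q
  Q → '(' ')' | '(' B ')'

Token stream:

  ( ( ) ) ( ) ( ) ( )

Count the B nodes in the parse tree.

[B [Q ( [B [Q ( )]] )] [B [Q ( )] [B [Q ( )] [B [Q ( )]]]]]

5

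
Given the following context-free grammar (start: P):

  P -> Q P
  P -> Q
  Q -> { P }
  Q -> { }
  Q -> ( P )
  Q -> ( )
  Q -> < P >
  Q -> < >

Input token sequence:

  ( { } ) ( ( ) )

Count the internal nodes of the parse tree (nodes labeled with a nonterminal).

[P [Q ( [P [Q { }]] )] [P [Q ( [P [Q ( )]] )]]]

8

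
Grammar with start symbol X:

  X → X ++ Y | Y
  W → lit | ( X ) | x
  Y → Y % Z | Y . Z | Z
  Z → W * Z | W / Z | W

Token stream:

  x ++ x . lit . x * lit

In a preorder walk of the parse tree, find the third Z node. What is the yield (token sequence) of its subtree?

[X [X [Y [Z [W x]]]] ++ [Y [Y [Y [Z [W x]]] . [Z [W lit]]] . [Z [W x] * [Z [W lit]]]]]

lit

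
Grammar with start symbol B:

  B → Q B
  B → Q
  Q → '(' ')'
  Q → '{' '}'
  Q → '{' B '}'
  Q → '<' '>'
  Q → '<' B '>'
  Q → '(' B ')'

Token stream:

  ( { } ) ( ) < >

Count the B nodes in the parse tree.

4

[B [Q ( [B [Q { }]] )] [B [Q ( )] [B [Q < >]]]]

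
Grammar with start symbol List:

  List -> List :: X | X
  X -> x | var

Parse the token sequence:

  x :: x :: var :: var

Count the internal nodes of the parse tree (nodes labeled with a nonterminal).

[List [List [List [List [X x]] :: [X x]] :: [X var]] :: [X var]]

8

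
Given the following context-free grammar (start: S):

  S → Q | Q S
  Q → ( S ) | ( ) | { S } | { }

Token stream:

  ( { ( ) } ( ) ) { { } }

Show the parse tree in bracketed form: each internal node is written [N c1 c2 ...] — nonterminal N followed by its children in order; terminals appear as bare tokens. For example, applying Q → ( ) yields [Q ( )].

[S [Q ( [S [Q { [S [Q ( )]] }] [S [Q ( )]]] )] [S [Q { [S [Q { }]] }]]]

S
Q S
( S ) S
( Q S ) S
( { S } S ) S
( { Q } S ) S
( { ( ) } S ) S
( { ( ) } Q ) S
( { ( ) } ( ) ) S
( { ( ) } ( ) ) Q
( { ( ) } ( ) ) { S }
( { ( ) } ( ) ) { Q }
( { ( ) } ( ) ) { { } }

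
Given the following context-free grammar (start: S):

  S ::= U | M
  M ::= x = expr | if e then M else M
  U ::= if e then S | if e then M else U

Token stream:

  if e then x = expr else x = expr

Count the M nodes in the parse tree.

3

[S [M if e then [M x = expr] else [M x = expr]]]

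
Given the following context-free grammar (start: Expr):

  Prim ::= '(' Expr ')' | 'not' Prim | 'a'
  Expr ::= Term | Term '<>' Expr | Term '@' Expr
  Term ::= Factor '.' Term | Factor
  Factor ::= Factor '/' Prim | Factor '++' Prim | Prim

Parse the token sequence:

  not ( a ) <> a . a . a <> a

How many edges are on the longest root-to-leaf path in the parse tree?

9

[Expr [Term [Factor [Prim not [Prim ( [Expr [Term [Factor [Prim a]]]] )]]]] <> [Expr [Term [Factor [Prim a]] . [Term [Factor [Prim a]] . [Term [Factor [Prim a]]]]] <> [Expr [Term [Factor [Prim a]]]]]]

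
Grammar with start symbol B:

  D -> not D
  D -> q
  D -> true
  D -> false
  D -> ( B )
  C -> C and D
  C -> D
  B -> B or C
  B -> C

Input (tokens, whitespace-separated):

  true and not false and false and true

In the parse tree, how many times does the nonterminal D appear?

[B [C [C [C [C [D true]] and [D not [D false]]] and [D false]] and [D true]]]

5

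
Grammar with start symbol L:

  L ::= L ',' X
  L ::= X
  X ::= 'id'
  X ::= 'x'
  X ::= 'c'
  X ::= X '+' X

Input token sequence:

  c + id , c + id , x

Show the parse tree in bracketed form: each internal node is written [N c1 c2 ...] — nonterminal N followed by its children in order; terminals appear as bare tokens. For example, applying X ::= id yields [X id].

[L [L [L [X [X c] + [X id]]] , [X [X c] + [X id]]] , [X x]]

L
L , X
L , X , X
X , X , X
X + X , X , X
c + X , X , X
c + id , X , X
c + id , X + X , X
c + id , c + X , X
c + id , c + id , X
c + id , c + id , x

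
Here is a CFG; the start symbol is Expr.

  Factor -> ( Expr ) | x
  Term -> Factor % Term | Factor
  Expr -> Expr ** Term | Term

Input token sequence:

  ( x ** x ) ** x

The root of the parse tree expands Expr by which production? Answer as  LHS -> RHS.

[Expr [Expr [Term [Factor ( [Expr [Expr [Term [Factor x]]] ** [Term [Factor x]]] )]]] ** [Term [Factor x]]]

Expr -> Expr ** Term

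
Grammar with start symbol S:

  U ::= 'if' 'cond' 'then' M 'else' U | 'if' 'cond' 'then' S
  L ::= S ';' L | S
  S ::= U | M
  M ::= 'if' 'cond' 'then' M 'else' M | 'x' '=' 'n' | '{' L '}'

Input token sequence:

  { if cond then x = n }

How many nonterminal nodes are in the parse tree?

7

[S [M { [L [S [U if cond then [S [M x = n]]]]] }]]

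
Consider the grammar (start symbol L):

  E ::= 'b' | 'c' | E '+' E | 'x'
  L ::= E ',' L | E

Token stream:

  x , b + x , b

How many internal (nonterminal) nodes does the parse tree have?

[L [E x] , [L [E [E b] + [E x]] , [L [E b]]]]

8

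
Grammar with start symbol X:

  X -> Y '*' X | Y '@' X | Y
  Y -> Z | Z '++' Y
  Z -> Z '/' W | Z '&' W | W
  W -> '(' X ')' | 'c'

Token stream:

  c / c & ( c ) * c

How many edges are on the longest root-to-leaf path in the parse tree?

[X [Y [Z [Z [Z [W c]] / [W c]] & [W ( [X [Y [Z [W c]]]] )]]] * [X [Y [Z [W c]]]]]

8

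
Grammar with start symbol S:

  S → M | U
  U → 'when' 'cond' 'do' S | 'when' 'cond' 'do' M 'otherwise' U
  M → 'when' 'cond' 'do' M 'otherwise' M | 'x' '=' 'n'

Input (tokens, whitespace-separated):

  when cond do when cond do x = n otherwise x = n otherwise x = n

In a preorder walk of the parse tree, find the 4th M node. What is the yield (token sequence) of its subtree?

[S [M when cond do [M when cond do [M x = n] otherwise [M x = n]] otherwise [M x = n]]]

x = n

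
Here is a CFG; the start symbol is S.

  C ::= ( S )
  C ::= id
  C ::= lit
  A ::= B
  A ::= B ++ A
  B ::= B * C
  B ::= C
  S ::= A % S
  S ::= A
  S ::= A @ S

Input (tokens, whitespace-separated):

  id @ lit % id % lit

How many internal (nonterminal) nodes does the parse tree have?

16

[S [A [B [C id]]] @ [S [A [B [C lit]]] % [S [A [B [C id]]] % [S [A [B [C lit]]]]]]]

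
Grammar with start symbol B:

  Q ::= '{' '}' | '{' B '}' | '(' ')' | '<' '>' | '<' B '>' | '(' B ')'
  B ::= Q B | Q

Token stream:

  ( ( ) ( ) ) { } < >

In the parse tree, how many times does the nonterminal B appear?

5

[B [Q ( [B [Q ( )] [B [Q ( )]]] )] [B [Q { }] [B [Q < >]]]]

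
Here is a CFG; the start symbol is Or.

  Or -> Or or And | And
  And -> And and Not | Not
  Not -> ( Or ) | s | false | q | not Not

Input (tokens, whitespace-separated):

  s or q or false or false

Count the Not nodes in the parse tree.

[Or [Or [Or [Or [And [Not s]]] or [And [Not q]]] or [And [Not false]]] or [And [Not false]]]

4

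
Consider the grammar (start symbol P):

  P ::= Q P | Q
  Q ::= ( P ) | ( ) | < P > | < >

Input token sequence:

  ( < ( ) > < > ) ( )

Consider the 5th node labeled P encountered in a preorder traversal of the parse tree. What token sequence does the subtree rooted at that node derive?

[P [Q ( [P [Q < [P [Q ( )]] >] [P [Q < >]]] )] [P [Q ( )]]]

( )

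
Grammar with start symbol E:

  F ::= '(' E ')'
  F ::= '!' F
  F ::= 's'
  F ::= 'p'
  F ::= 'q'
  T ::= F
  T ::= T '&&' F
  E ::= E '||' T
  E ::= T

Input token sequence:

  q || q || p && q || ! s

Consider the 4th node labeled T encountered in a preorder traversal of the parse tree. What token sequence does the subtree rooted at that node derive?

[E [E [E [E [T [F q]]] || [T [F q]]] || [T [T [F p]] && [F q]]] || [T [F ! [F s]]]]

p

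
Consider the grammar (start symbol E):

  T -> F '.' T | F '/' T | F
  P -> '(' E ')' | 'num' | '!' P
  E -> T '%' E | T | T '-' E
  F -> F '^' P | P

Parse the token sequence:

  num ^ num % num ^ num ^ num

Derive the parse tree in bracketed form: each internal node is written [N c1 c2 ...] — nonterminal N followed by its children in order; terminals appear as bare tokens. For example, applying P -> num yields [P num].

E
T % E
F % E
F ^ P % E
P ^ P % E
num ^ P % E
num ^ num % E
num ^ num % T
num ^ num % F
num ^ num % F ^ P
num ^ num % F ^ P ^ P
num ^ num % P ^ P ^ P
num ^ num % num ^ P ^ P
num ^ num % num ^ num ^ P
num ^ num % num ^ num ^ num

[E [T [F [F [P num]] ^ [P num]]] % [E [T [F [F [F [P num]] ^ [P num]] ^ [P num]]]]]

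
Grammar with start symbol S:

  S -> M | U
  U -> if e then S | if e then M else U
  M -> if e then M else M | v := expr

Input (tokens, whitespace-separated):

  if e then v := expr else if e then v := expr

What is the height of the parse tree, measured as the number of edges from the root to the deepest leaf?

[S [U if e then [M v := expr] else [U if e then [S [M v := expr]]]]]

5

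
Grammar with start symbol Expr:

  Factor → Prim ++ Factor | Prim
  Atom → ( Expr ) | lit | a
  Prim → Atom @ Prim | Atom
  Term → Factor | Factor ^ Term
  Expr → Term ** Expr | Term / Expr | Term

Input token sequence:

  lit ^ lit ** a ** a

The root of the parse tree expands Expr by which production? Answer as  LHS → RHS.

[Expr [Term [Factor [Prim [Atom lit]]] ^ [Term [Factor [Prim [Atom lit]]]]] ** [Expr [Term [Factor [Prim [Atom a]]]] ** [Expr [Term [Factor [Prim [Atom a]]]]]]]

Expr → Term ** Expr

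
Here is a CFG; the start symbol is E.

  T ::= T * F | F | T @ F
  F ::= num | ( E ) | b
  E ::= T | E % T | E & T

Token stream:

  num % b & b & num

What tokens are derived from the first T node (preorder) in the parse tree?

num

[E [E [E [E [T [F num]]] % [T [F b]]] & [T [F b]]] & [T [F num]]]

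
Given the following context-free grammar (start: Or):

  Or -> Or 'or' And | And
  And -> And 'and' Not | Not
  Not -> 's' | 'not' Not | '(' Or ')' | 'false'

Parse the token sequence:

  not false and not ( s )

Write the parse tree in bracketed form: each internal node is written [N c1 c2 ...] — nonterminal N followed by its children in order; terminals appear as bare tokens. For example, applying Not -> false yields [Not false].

Or
And
And and Not
Not and Not
not Not and Not
not false and Not
not false and not Not
not false and not ( Or )
not false and not ( And )
not false and not ( Not )
not false and not ( s )

[Or [And [And [Not not [Not false]]] and [Not not [Not ( [Or [And [Not s]]] )]]]]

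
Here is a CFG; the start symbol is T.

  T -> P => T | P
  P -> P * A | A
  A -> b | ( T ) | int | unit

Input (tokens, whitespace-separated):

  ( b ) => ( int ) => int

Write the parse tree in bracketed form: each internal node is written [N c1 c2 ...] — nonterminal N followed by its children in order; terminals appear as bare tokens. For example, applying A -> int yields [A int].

T
P => T
A => T
( T ) => T
( P ) => T
( A ) => T
( b ) => T
( b ) => P => T
( b ) => A => T
( b ) => ( T ) => T
( b ) => ( P ) => T
( b ) => ( A ) => T
( b ) => ( int ) => T
( b ) => ( int ) => P
( b ) => ( int ) => A
( b ) => ( int ) => int

[T [P [A ( [T [P [A b]]] )]] => [T [P [A ( [T [P [A int]]] )]] => [T [P [A int]]]]]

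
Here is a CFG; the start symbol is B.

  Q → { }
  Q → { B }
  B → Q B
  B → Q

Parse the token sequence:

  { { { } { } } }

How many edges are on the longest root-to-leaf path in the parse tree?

[B [Q { [B [Q { [B [Q { }] [B [Q { }]]] }]] }]]

7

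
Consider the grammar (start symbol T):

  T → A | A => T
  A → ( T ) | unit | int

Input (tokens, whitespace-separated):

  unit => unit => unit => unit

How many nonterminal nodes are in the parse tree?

[T [A unit] => [T [A unit] => [T [A unit] => [T [A unit]]]]]

8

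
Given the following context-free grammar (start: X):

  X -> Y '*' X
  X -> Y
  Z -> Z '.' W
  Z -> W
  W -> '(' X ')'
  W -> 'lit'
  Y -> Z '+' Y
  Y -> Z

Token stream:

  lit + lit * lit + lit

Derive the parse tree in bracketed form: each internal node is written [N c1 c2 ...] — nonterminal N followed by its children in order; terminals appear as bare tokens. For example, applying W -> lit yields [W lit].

[X [Y [Z [W lit]] + [Y [Z [W lit]]]] * [X [Y [Z [W lit]] + [Y [Z [W lit]]]]]]

X
Y * X
Z + Y * X
W + Y * X
lit + Y * X
lit + Z * X
lit + W * X
lit + lit * X
lit + lit * Y
lit + lit * Z + Y
lit + lit * W + Y
lit + lit * lit + Y
lit + lit * lit + Z
lit + lit * lit + W
lit + lit * lit + lit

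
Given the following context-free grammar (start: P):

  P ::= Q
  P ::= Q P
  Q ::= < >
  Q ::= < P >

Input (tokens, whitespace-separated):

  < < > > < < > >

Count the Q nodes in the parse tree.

4

[P [Q < [P [Q < >]] >] [P [Q < [P [Q < >]] >]]]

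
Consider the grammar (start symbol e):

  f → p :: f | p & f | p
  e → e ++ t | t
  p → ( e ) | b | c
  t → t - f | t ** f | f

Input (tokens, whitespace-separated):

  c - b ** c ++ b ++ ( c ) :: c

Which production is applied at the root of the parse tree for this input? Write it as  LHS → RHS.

e → e ++ t

[e [e [e [t [t [t [f [p c]]] - [f [p b]]] ** [f [p c]]]] ++ [t [f [p b]]]] ++ [t [f [p ( [e [t [f [p c]]]] )] :: [f [p c]]]]]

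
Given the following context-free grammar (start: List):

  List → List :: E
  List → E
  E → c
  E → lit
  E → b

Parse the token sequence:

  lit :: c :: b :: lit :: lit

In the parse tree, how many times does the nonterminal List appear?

5

[List [List [List [List [List [E lit]] :: [E c]] :: [E b]] :: [E lit]] :: [E lit]]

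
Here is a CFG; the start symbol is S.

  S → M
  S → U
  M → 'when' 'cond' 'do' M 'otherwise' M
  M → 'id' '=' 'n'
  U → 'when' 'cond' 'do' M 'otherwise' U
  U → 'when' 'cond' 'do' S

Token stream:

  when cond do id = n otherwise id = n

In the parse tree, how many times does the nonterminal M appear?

3

[S [M when cond do [M id = n] otherwise [M id = n]]]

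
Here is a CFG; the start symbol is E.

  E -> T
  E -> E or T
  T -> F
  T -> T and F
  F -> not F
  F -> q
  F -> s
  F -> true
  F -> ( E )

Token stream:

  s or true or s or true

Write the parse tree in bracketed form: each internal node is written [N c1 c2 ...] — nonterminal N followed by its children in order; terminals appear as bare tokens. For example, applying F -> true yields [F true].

[E [E [E [E [T [F s]]] or [T [F true]]] or [T [F s]]] or [T [F true]]]

E
E or T
E or T or T
E or T or T or T
T or T or T or T
F or T or T or T
s or T or T or T
s or F or T or T
s or true or T or T
s or true or F or T
s or true or s or T
s or true or s or F
s or true or s or true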